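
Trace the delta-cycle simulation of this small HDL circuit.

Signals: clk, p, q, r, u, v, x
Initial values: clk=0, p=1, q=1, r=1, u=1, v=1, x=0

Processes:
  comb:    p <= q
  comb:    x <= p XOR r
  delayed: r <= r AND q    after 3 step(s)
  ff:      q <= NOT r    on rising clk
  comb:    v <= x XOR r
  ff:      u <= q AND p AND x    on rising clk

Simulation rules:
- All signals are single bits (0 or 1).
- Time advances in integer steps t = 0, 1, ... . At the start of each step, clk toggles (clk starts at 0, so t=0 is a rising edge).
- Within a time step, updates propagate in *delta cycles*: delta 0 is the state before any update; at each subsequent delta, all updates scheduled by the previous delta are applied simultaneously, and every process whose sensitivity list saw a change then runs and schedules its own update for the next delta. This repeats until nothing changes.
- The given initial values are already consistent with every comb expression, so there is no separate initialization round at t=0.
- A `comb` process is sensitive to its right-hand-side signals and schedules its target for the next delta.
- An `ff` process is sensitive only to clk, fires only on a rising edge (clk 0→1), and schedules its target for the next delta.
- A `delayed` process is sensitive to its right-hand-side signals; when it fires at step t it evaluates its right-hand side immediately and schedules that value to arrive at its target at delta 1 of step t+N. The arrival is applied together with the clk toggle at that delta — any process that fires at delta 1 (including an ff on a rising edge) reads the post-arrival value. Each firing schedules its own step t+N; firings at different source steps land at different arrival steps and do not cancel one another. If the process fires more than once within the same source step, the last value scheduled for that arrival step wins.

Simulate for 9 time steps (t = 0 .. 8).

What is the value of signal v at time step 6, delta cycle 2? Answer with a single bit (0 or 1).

1

[bits: r,x,v,u,p,clk,q]
t=0: Δ0=1011101 Δ1=1011111 Δ2=1010110 Δ3=1010010 Δ4=1110010 Δ5=1100010 | 5Δ
t=1: Δ0=1100010 Δ1=1100000 | 1Δ
t=2: Δ0=1100000 Δ1=1100010 | 1Δ
t=3: Δ0=1100010 Δ1=0100000 Δ2=0010000 Δ3=0000000 | 3Δ
t=4: Δ0=0000000 Δ1=0000010 Δ2=0000011 Δ3=0000111 Δ4=0100111 Δ5=0110111 | 5Δ
t=5: Δ0=0110111 Δ1=0110101 | 1Δ
t=6: Δ0=0110101 Δ1=0110111 Δ2=0111111 | 2Δ
t=7: Δ0=0111111 Δ1=0111101 | 1Δ
t=8: Δ0=0111101 Δ1=0111111 | 1Δ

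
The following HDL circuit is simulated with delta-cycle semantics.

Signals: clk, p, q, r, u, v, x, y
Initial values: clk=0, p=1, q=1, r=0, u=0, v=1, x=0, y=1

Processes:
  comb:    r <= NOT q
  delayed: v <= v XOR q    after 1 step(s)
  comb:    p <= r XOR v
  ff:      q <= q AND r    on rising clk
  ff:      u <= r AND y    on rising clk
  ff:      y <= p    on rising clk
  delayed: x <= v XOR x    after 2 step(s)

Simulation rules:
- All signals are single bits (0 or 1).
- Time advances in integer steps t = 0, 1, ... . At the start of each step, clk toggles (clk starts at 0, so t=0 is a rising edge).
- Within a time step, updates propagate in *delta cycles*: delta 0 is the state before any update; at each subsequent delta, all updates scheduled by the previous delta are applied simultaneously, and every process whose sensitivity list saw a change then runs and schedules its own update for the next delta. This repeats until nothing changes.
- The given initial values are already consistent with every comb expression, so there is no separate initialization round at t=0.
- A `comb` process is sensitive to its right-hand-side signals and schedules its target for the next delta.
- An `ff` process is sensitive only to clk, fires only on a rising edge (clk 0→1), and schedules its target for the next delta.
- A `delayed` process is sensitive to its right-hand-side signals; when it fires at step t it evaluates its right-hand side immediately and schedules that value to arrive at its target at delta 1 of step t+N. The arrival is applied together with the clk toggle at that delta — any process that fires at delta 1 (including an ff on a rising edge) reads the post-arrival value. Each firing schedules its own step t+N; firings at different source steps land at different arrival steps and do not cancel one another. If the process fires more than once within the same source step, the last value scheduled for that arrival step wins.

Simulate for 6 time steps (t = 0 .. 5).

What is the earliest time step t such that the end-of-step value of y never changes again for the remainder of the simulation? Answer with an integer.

2

t0.Δ0 y=1 clk=0 x=0 q=1 u=0 r=0 v=1 p=1
t0.Δ1 y=1 clk=1 x=0 q=1 u=0 r=0 v=1 p=1
t0.Δ2 y=1 clk=1 x=0 q=0 u=0 r=0 v=1 p=1
t0.Δ3 y=1 clk=1 x=0 q=0 u=0 r=1 v=1 p=1
t0.Δ4 y=1 clk=1 x=0 q=0 u=0 r=1 v=1 p=0
t1.Δ0 y=1 clk=1 x=0 q=0 u=0 r=1 v=1 p=0
t1.Δ1 y=1 clk=0 x=0 q=0 u=0 r=1 v=1 p=0
t2.Δ0 y=1 clk=0 x=0 q=0 u=0 r=1 v=1 p=0
t2.Δ1 y=1 clk=1 x=0 q=0 u=0 r=1 v=1 p=0
t2.Δ2 y=0 clk=1 x=0 q=0 u=1 r=1 v=1 p=0
t3.Δ0 y=0 clk=1 x=0 q=0 u=1 r=1 v=1 p=0
t3.Δ1 y=0 clk=0 x=0 q=0 u=1 r=1 v=1 p=0
t4.Δ0 y=0 clk=0 x=0 q=0 u=1 r=1 v=1 p=0
t4.Δ1 y=0 clk=1 x=0 q=0 u=1 r=1 v=1 p=0
t4.Δ2 y=0 clk=1 x=0 q=0 u=0 r=1 v=1 p=0
t5.Δ0 y=0 clk=1 x=0 q=0 u=0 r=1 v=1 p=0
t5.Δ1 y=0 clk=0 x=0 q=0 u=0 r=1 v=1 p=0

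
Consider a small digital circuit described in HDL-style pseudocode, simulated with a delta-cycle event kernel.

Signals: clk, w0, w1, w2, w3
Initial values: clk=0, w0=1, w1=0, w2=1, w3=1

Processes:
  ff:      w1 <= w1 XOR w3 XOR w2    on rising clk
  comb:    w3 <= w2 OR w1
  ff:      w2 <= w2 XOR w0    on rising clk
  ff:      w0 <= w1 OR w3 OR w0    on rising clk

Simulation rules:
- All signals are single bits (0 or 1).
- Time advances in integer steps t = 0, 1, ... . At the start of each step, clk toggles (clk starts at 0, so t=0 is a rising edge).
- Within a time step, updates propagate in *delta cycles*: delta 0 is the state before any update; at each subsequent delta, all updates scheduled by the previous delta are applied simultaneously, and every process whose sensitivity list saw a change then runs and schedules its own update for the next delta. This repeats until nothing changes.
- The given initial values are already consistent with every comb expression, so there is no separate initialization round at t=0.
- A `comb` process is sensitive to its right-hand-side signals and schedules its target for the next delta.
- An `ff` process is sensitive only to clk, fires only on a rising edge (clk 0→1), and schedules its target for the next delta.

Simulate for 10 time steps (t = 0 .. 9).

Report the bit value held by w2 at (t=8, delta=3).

0

t0.Δ0 w2=1 clk=0 w1=0 w0=1 w3=1
t0.Δ1 w2=1 clk=1 w1=0 w0=1 w3=1
t0.Δ2 w2=0 clk=1 w1=0 w0=1 w3=1
t0.Δ3 w2=0 clk=1 w1=0 w0=1 w3=0
t1.Δ0 w2=0 clk=1 w1=0 w0=1 w3=0
t1.Δ1 w2=0 clk=0 w1=0 w0=1 w3=0
t2.Δ0 w2=0 clk=0 w1=0 w0=1 w3=0
t2.Δ1 w2=0 clk=1 w1=0 w0=1 w3=0
t2.Δ2 w2=1 clk=1 w1=0 w0=1 w3=0
t2.Δ3 w2=1 clk=1 w1=0 w0=1 w3=1
t3.Δ0 w2=1 clk=1 w1=0 w0=1 w3=1
t3.Δ1 w2=1 clk=0 w1=0 w0=1 w3=1
t4.Δ0 w2=1 clk=0 w1=0 w0=1 w3=1
t4.Δ1 w2=1 clk=1 w1=0 w0=1 w3=1
t4.Δ2 w2=0 clk=1 w1=0 w0=1 w3=1
t4.Δ3 w2=0 clk=1 w1=0 w0=1 w3=0
t5.Δ0 w2=0 clk=1 w1=0 w0=1 w3=0
t5.Δ1 w2=0 clk=0 w1=0 w0=1 w3=0
t6.Δ0 w2=0 clk=0 w1=0 w0=1 w3=0
t6.Δ1 w2=0 clk=1 w1=0 w0=1 w3=0
t6.Δ2 w2=1 clk=1 w1=0 w0=1 w3=0
t6.Δ3 w2=1 clk=1 w1=0 w0=1 w3=1
t7.Δ0 w2=1 clk=1 w1=0 w0=1 w3=1
t7.Δ1 w2=1 clk=0 w1=0 w0=1 w3=1
t8.Δ0 w2=1 clk=0 w1=0 w0=1 w3=1
t8.Δ1 w2=1 clk=1 w1=0 w0=1 w3=1
t8.Δ2 w2=0 clk=1 w1=0 w0=1 w3=1
t8.Δ3 w2=0 clk=1 w1=0 w0=1 w3=0
t9.Δ0 w2=0 clk=1 w1=0 w0=1 w3=0
t9.Δ1 w2=0 clk=0 w1=0 w0=1 w3=0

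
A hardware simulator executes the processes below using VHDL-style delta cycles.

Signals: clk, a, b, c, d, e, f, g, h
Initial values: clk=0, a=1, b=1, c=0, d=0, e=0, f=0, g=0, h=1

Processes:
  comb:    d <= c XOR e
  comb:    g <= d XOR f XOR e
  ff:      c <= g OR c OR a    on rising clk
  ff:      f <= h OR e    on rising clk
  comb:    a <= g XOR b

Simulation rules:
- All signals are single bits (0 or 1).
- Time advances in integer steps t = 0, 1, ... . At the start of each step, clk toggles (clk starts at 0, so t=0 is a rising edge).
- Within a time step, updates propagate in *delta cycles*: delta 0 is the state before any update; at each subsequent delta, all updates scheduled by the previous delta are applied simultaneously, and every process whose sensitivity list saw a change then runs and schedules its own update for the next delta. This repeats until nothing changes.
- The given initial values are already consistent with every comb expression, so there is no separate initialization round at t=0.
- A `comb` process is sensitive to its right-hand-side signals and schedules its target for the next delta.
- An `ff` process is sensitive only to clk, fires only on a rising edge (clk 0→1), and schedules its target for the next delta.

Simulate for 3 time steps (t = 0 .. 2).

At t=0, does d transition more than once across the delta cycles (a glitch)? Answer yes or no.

no

t0.Δ0 b=1 d=0 h=1 g=0 c=0 a=1 e=0 clk=0 f=0
t0.Δ1 b=1 d=0 h=1 g=0 c=0 a=1 e=0 clk=1 f=0
t0.Δ2 b=1 d=0 h=1 g=0 c=1 a=1 e=0 clk=1 f=1
t0.Δ3 b=1 d=1 h=1 g=1 c=1 a=1 e=0 clk=1 f=1
t0.Δ4 b=1 d=1 h=1 g=0 c=1 a=0 e=0 clk=1 f=1
t0.Δ5 b=1 d=1 h=1 g=0 c=1 a=1 e=0 clk=1 f=1
t1.Δ0 b=1 d=1 h=1 g=0 c=1 a=1 e=0 clk=1 f=1
t1.Δ1 b=1 d=1 h=1 g=0 c=1 a=1 e=0 clk=0 f=1
t2.Δ0 b=1 d=1 h=1 g=0 c=1 a=1 e=0 clk=0 f=1
t2.Δ1 b=1 d=1 h=1 g=0 c=1 a=1 e=0 clk=1 f=1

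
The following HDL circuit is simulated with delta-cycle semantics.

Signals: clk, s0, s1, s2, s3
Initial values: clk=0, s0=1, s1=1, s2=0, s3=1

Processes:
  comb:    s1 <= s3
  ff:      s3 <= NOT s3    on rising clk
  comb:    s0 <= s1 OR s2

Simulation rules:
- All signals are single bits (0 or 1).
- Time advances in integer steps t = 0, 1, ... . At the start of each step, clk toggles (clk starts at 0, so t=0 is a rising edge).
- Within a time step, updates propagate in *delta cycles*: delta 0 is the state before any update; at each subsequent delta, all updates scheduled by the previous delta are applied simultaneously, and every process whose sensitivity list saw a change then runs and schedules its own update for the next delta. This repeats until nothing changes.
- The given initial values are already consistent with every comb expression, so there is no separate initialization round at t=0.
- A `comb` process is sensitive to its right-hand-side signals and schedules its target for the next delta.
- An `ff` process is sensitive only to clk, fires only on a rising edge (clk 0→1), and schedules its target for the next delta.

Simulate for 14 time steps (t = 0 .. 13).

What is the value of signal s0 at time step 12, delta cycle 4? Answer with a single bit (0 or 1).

[bits: s3,clk,s2,s1,s0]
t=0: Δ0=10011 Δ1=11011 Δ2=01011 Δ3=01001 Δ4=01000 | 4Δ
t=1: Δ0=01000 Δ1=00000 | 1Δ
t=2: Δ0=00000 Δ1=01000 Δ2=11000 Δ3=11010 Δ4=11011 | 4Δ
t=3: Δ0=11011 Δ1=10011 | 1Δ
t=4: Δ0=10011 Δ1=11011 Δ2=01011 Δ3=01001 Δ4=01000 | 4Δ
t=5: Δ0=01000 Δ1=00000 | 1Δ
t=6: Δ0=00000 Δ1=01000 Δ2=11000 Δ3=11010 Δ4=11011 | 4Δ
t=7: Δ0=11011 Δ1=10011 | 1Δ
t=8: Δ0=10011 Δ1=11011 Δ2=01011 Δ3=01001 Δ4=01000 | 4Δ
t=9: Δ0=01000 Δ1=00000 | 1Δ
t=10: Δ0=00000 Δ1=01000 Δ2=11000 Δ3=11010 Δ4=11011 | 4Δ
t=11: Δ0=11011 Δ1=10011 | 1Δ
t=12: Δ0=10011 Δ1=11011 Δ2=01011 Δ3=01001 Δ4=01000 | 4Δ
t=13: Δ0=01000 Δ1=00000 | 1Δ

0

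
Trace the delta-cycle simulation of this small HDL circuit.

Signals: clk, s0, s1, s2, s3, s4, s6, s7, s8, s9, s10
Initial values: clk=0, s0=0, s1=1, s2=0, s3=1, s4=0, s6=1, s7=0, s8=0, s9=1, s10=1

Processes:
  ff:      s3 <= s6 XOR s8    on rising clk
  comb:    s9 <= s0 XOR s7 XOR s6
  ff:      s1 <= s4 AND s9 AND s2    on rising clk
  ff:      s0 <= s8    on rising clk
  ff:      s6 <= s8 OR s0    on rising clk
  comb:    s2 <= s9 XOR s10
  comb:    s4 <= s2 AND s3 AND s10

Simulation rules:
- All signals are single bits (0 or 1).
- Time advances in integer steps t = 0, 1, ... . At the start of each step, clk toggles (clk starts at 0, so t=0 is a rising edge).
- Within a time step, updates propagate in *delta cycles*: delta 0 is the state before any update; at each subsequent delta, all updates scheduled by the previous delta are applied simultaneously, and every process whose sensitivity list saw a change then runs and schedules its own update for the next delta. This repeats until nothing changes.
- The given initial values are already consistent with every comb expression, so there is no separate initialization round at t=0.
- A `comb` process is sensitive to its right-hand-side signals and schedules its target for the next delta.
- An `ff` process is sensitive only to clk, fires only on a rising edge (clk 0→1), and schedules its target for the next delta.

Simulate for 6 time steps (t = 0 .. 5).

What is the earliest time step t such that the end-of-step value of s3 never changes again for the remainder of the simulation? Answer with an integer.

2

t0.Δ0 s9=1 s1=1 s6=1 s10=1 s0=0 s3=1 s7=0 s8=0 s2=0 clk=0 s4=0
t0.Δ1 s9=1 s1=1 s6=1 s10=1 s0=0 s3=1 s7=0 s8=0 s2=0 clk=1 s4=0
t0.Δ2 s9=1 s1=0 s6=0 s10=1 s0=0 s3=1 s7=0 s8=0 s2=0 clk=1 s4=0
t0.Δ3 s9=0 s1=0 s6=0 s10=1 s0=0 s3=1 s7=0 s8=0 s2=0 clk=1 s4=0
t0.Δ4 s9=0 s1=0 s6=0 s10=1 s0=0 s3=1 s7=0 s8=0 s2=1 clk=1 s4=0
t0.Δ5 s9=0 s1=0 s6=0 s10=1 s0=0 s3=1 s7=0 s8=0 s2=1 clk=1 s4=1
t1.Δ0 s9=0 s1=0 s6=0 s10=1 s0=0 s3=1 s7=0 s8=0 s2=1 clk=1 s4=1
t1.Δ1 s9=0 s1=0 s6=0 s10=1 s0=0 s3=1 s7=0 s8=0 s2=1 clk=0 s4=1
t2.Δ0 s9=0 s1=0 s6=0 s10=1 s0=0 s3=1 s7=0 s8=0 s2=1 clk=0 s4=1
t2.Δ1 s9=0 s1=0 s6=0 s10=1 s0=0 s3=1 s7=0 s8=0 s2=1 clk=1 s4=1
t2.Δ2 s9=0 s1=0 s6=0 s10=1 s0=0 s3=0 s7=0 s8=0 s2=1 clk=1 s4=1
t2.Δ3 s9=0 s1=0 s6=0 s10=1 s0=0 s3=0 s7=0 s8=0 s2=1 clk=1 s4=0
t3.Δ0 s9=0 s1=0 s6=0 s10=1 s0=0 s3=0 s7=0 s8=0 s2=1 clk=1 s4=0
t3.Δ1 s9=0 s1=0 s6=0 s10=1 s0=0 s3=0 s7=0 s8=0 s2=1 clk=0 s4=0
t4.Δ0 s9=0 s1=0 s6=0 s10=1 s0=0 s3=0 s7=0 s8=0 s2=1 clk=0 s4=0
t4.Δ1 s9=0 s1=0 s6=0 s10=1 s0=0 s3=0 s7=0 s8=0 s2=1 clk=1 s4=0
t5.Δ0 s9=0 s1=0 s6=0 s10=1 s0=0 s3=0 s7=0 s8=0 s2=1 clk=1 s4=0
t5.Δ1 s9=0 s1=0 s6=0 s10=1 s0=0 s3=0 s7=0 s8=0 s2=1 clk=0 s4=0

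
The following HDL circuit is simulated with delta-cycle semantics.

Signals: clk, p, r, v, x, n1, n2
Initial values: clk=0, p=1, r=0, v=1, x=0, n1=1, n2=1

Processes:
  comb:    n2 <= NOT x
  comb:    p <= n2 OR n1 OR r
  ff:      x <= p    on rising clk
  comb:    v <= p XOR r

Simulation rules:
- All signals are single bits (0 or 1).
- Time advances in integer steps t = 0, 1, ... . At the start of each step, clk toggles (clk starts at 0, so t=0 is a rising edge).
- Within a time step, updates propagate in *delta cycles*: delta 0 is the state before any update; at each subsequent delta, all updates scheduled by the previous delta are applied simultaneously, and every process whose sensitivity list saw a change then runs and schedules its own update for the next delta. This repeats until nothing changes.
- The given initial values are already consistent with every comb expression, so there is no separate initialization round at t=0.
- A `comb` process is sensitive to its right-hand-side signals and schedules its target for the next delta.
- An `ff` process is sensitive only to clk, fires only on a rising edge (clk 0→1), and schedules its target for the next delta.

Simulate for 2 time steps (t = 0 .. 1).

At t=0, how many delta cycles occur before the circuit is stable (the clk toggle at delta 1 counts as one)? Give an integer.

t0.Δ0 x=0 n1=1 clk=0 r=0 n2=1 p=1 v=1
t0.Δ1 x=0 n1=1 clk=1 r=0 n2=1 p=1 v=1
t0.Δ2 x=1 n1=1 clk=1 r=0 n2=1 p=1 v=1
t0.Δ3 x=1 n1=1 clk=1 r=0 n2=0 p=1 v=1
t1.Δ0 x=1 n1=1 clk=1 r=0 n2=0 p=1 v=1
t1.Δ1 x=1 n1=1 clk=0 r=0 n2=0 p=1 v=1

3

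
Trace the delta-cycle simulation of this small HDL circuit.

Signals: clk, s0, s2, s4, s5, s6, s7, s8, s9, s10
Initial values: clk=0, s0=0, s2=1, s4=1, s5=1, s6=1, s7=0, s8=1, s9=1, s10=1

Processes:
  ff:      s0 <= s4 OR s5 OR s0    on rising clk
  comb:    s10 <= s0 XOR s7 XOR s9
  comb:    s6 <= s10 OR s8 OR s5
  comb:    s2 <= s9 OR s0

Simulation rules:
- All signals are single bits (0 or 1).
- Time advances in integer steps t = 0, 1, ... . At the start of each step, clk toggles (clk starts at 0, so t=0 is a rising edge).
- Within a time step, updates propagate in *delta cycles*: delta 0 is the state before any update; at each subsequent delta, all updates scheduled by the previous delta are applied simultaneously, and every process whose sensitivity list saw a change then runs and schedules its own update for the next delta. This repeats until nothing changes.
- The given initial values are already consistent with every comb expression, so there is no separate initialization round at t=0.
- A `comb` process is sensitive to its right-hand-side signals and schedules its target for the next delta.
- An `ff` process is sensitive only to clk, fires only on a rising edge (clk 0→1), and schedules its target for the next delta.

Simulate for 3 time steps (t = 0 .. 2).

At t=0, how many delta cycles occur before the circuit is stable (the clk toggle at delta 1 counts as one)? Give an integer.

3

[bits: s6,s8,clk,s7,s4,s9,s0,s5,s2,s10]
t=0: Δ0=1100110111 Δ1=1110110111 Δ2=1110111111 Δ3=1110111110 | 3Δ
t=1: Δ0=1110111110 Δ1=1100111110 | 1Δ
t=2: Δ0=1100111110 Δ1=1110111110 | 1Δ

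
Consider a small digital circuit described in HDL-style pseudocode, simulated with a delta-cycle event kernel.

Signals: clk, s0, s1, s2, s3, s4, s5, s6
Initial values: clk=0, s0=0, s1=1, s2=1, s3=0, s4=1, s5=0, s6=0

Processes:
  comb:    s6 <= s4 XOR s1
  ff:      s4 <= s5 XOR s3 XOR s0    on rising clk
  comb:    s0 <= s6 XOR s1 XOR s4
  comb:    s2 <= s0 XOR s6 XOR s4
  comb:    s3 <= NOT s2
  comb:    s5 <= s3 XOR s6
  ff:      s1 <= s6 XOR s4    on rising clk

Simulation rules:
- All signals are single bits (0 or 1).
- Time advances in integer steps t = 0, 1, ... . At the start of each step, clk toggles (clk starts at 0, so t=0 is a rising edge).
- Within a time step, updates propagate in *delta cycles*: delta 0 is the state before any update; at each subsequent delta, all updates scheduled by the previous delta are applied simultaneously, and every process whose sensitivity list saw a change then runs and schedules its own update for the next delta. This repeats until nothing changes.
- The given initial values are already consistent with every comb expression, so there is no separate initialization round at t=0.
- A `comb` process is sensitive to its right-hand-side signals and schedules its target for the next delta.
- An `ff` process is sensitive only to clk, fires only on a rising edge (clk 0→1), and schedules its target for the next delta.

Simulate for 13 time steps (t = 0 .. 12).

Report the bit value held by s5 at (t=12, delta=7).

t0.Δ0 s5=0 s2=1 s6=0 s4=1 s0=0 s3=0 clk=0 s1=1
t0.Δ1 s5=0 s2=1 s6=0 s4=1 s0=0 s3=0 clk=1 s1=1
t0.Δ2 s5=0 s2=1 s6=0 s4=0 s0=0 s3=0 clk=1 s1=1
t0.Δ3 s5=0 s2=0 s6=1 s4=0 s0=1 s3=0 clk=1 s1=1
t0.Δ4 s5=1 s2=0 s6=1 s4=0 s0=0 s3=1 clk=1 s1=1
t0.Δ5 s5=0 s2=1 s6=1 s4=0 s0=0 s3=1 clk=1 s1=1
t0.Δ6 s5=0 s2=1 s6=1 s4=0 s0=0 s3=0 clk=1 s1=1
t0.Δ7 s5=1 s2=1 s6=1 s4=0 s0=0 s3=0 clk=1 s1=1
t1.Δ0 s5=1 s2=1 s6=1 s4=0 s0=0 s3=0 clk=1 s1=1
t1.Δ1 s5=1 s2=1 s6=1 s4=0 s0=0 s3=0 clk=0 s1=1
t2.Δ0 s5=1 s2=1 s6=1 s4=0 s0=0 s3=0 clk=0 s1=1
t2.Δ1 s5=1 s2=1 s6=1 s4=0 s0=0 s3=0 clk=1 s1=1
t2.Δ2 s5=1 s2=1 s6=1 s4=1 s0=0 s3=0 clk=1 s1=1
t2.Δ3 s5=1 s2=0 s6=0 s4=1 s0=1 s3=0 clk=1 s1=1
t2.Δ4 s5=0 s2=0 s6=0 s4=1 s0=0 s3=1 clk=1 s1=1
t2.Δ5 s5=1 s2=1 s6=0 s4=1 s0=0 s3=1 clk=1 s1=1
t2.Δ6 s5=1 s2=1 s6=0 s4=1 s0=0 s3=0 clk=1 s1=1
t2.Δ7 s5=0 s2=1 s6=0 s4=1 s0=0 s3=0 clk=1 s1=1
t3.Δ0 s5=0 s2=1 s6=0 s4=1 s0=0 s3=0 clk=1 s1=1
t3.Δ1 s5=0 s2=1 s6=0 s4=1 s0=0 s3=0 clk=0 s1=1
t4.Δ0 s5=0 s2=1 s6=0 s4=1 s0=0 s3=0 clk=0 s1=1
t4.Δ1 s5=0 s2=1 s6=0 s4=1 s0=0 s3=0 clk=1 s1=1
t4.Δ2 s5=0 s2=1 s6=0 s4=0 s0=0 s3=0 clk=1 s1=1
t4.Δ3 s5=0 s2=0 s6=1 s4=0 s0=1 s3=0 clk=1 s1=1
t4.Δ4 s5=1 s2=0 s6=1 s4=0 s0=0 s3=1 clk=1 s1=1
t4.Δ5 s5=0 s2=1 s6=1 s4=0 s0=0 s3=1 clk=1 s1=1
t4.Δ6 s5=0 s2=1 s6=1 s4=0 s0=0 s3=0 clk=1 s1=1
t4.Δ7 s5=1 s2=1 s6=1 s4=0 s0=0 s3=0 clk=1 s1=1
t5.Δ0 s5=1 s2=1 s6=1 s4=0 s0=0 s3=0 clk=1 s1=1
t5.Δ1 s5=1 s2=1 s6=1 s4=0 s0=0 s3=0 clk=0 s1=1
t6.Δ0 s5=1 s2=1 s6=1 s4=0 s0=0 s3=0 clk=0 s1=1
t6.Δ1 s5=1 s2=1 s6=1 s4=0 s0=0 s3=0 clk=1 s1=1
t6.Δ2 s5=1 s2=1 s6=1 s4=1 s0=0 s3=0 clk=1 s1=1
t6.Δ3 s5=1 s2=0 s6=0 s4=1 s0=1 s3=0 clk=1 s1=1
t6.Δ4 s5=0 s2=0 s6=0 s4=1 s0=0 s3=1 clk=1 s1=1
t6.Δ5 s5=1 s2=1 s6=0 s4=1 s0=0 s3=1 clk=1 s1=1
t6.Δ6 s5=1 s2=1 s6=0 s4=1 s0=0 s3=0 clk=1 s1=1
t6.Δ7 s5=0 s2=1 s6=0 s4=1 s0=0 s3=0 clk=1 s1=1
t7.Δ0 s5=0 s2=1 s6=0 s4=1 s0=0 s3=0 clk=1 s1=1
t7.Δ1 s5=0 s2=1 s6=0 s4=1 s0=0 s3=0 clk=0 s1=1
t8.Δ0 s5=0 s2=1 s6=0 s4=1 s0=0 s3=0 clk=0 s1=1
t8.Δ1 s5=0 s2=1 s6=0 s4=1 s0=0 s3=0 clk=1 s1=1
t8.Δ2 s5=0 s2=1 s6=0 s4=0 s0=0 s3=0 clk=1 s1=1
t8.Δ3 s5=0 s2=0 s6=1 s4=0 s0=1 s3=0 clk=1 s1=1
t8.Δ4 s5=1 s2=0 s6=1 s4=0 s0=0 s3=1 clk=1 s1=1
t8.Δ5 s5=0 s2=1 s6=1 s4=0 s0=0 s3=1 clk=1 s1=1
t8.Δ6 s5=0 s2=1 s6=1 s4=0 s0=0 s3=0 clk=1 s1=1
t8.Δ7 s5=1 s2=1 s6=1 s4=0 s0=0 s3=0 clk=1 s1=1
t9.Δ0 s5=1 s2=1 s6=1 s4=0 s0=0 s3=0 clk=1 s1=1
t9.Δ1 s5=1 s2=1 s6=1 s4=0 s0=0 s3=0 clk=0 s1=1
t10.Δ0 s5=1 s2=1 s6=1 s4=0 s0=0 s3=0 clk=0 s1=1
t10.Δ1 s5=1 s2=1 s6=1 s4=0 s0=0 s3=0 clk=1 s1=1
t10.Δ2 s5=1 s2=1 s6=1 s4=1 s0=0 s3=0 clk=1 s1=1
t10.Δ3 s5=1 s2=0 s6=0 s4=1 s0=1 s3=0 clk=1 s1=1
t10.Δ4 s5=0 s2=0 s6=0 s4=1 s0=0 s3=1 clk=1 s1=1
t10.Δ5 s5=1 s2=1 s6=0 s4=1 s0=0 s3=1 clk=1 s1=1
t10.Δ6 s5=1 s2=1 s6=0 s4=1 s0=0 s3=0 clk=1 s1=1
t10.Δ7 s5=0 s2=1 s6=0 s4=1 s0=0 s3=0 clk=1 s1=1
t11.Δ0 s5=0 s2=1 s6=0 s4=1 s0=0 s3=0 clk=1 s1=1
t11.Δ1 s5=0 s2=1 s6=0 s4=1 s0=0 s3=0 clk=0 s1=1
t12.Δ0 s5=0 s2=1 s6=0 s4=1 s0=0 s3=0 clk=0 s1=1
t12.Δ1 s5=0 s2=1 s6=0 s4=1 s0=0 s3=0 clk=1 s1=1
t12.Δ2 s5=0 s2=1 s6=0 s4=0 s0=0 s3=0 clk=1 s1=1
t12.Δ3 s5=0 s2=0 s6=1 s4=0 s0=1 s3=0 clk=1 s1=1
t12.Δ4 s5=1 s2=0 s6=1 s4=0 s0=0 s3=1 clk=1 s1=1
t12.Δ5 s5=0 s2=1 s6=1 s4=0 s0=0 s3=1 clk=1 s1=1
t12.Δ6 s5=0 s2=1 s6=1 s4=0 s0=0 s3=0 clk=1 s1=1
t12.Δ7 s5=1 s2=1 s6=1 s4=0 s0=0 s3=0 clk=1 s1=1

1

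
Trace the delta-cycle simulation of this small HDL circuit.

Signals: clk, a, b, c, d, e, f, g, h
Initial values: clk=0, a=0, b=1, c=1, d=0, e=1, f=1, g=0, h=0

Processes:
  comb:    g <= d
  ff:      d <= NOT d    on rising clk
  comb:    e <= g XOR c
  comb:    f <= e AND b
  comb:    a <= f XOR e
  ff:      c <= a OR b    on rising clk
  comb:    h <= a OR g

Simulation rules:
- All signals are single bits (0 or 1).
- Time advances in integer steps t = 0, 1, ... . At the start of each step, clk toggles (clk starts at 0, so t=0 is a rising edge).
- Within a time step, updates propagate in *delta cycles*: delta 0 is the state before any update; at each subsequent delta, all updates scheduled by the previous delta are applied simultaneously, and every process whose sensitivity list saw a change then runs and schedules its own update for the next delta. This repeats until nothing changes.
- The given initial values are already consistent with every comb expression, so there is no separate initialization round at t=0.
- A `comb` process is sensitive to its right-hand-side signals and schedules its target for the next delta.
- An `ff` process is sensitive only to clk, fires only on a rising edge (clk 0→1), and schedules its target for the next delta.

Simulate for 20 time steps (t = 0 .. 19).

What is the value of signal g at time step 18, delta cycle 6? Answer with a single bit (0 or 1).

t=0 Δ0: a=0 clk=0 g=0 c=1 b=1 e=1 f=1 h=0 d=0
  Δ1: clk:0→1
  Δ2: d:0→1
  Δ3: g:0→1
  Δ4: e:1→0, h:0→1
  Δ5: a:0→1, f:1→0
  Δ6: a:1→0
  (6Δ to stable)
t=1 Δ0: a=0 clk=1 g=1 c=1 b=1 e=0 f=0 h=1 d=1
  Δ1: clk:1→0
  (1Δ to stable)
t=2 Δ0: a=0 clk=0 g=1 c=1 b=1 e=0 f=0 h=1 d=1
  Δ1: clk:0→1
  Δ2: d:1→0
  Δ3: g:1→0
  Δ4: e:0→1, h:1→0
  Δ5: a:0→1, f:0→1
  Δ6: a:1→0, h:0→1
  Δ7: h:1→0
  (7Δ to stable)
t=3 Δ0: a=0 clk=1 g=0 c=1 b=1 e=1 f=1 h=0 d=0
  Δ1: clk:1→0
  (1Δ to stable)
t=4 Δ0: a=0 clk=0 g=0 c=1 b=1 e=1 f=1 h=0 d=0
  Δ1: clk:0→1
  Δ2: d:0→1
  Δ3: g:0→1
  Δ4: e:1→0, h:0→1
  Δ5: a:0→1, f:1→0
  Δ6: a:1→0
  (6Δ to stable)
t=5 Δ0: a=0 clk=1 g=1 c=1 b=1 e=0 f=0 h=1 d=1
  Δ1: clk:1→0
  (1Δ to stable)
t=6 Δ0: a=0 clk=0 g=1 c=1 b=1 e=0 f=0 h=1 d=1
  Δ1: clk:0→1
  Δ2: d:1→0
  Δ3: g:1→0
  Δ4: e:0→1, h:1→0
  Δ5: a:0→1, f:0→1
  Δ6: a:1→0, h:0→1
  Δ7: h:1→0
  (7Δ to stable)
t=7 Δ0: a=0 clk=1 g=0 c=1 b=1 e=1 f=1 h=0 d=0
  Δ1: clk:1→0
  (1Δ to stable)
t=8 Δ0: a=0 clk=0 g=0 c=1 b=1 e=1 f=1 h=0 d=0
  Δ1: clk:0→1
  Δ2: d:0→1
  Δ3: g:0→1
  Δ4: e:1→0, h:0→1
  Δ5: a:0→1, f:1→0
  Δ6: a:1→0
  (6Δ to stable)
t=9 Δ0: a=0 clk=1 g=1 c=1 b=1 e=0 f=0 h=1 d=1
  Δ1: clk:1→0
  (1Δ to stable)
t=10 Δ0: a=0 clk=0 g=1 c=1 b=1 e=0 f=0 h=1 d=1
  Δ1: clk:0→1
  Δ2: d:1→0
  Δ3: g:1→0
  Δ4: e:0→1, h:1→0
  Δ5: a:0→1, f:0→1
  Δ6: a:1→0, h:0→1
  Δ7: h:1→0
  (7Δ to stable)
t=11 Δ0: a=0 clk=1 g=0 c=1 b=1 e=1 f=1 h=0 d=0
  Δ1: clk:1→0
  (1Δ to stable)
t=12 Δ0: a=0 clk=0 g=0 c=1 b=1 e=1 f=1 h=0 d=0
  Δ1: clk:0→1
  Δ2: d:0→1
  Δ3: g:0→1
  Δ4: e:1→0, h:0→1
  Δ5: a:0→1, f:1→0
  Δ6: a:1→0
  (6Δ to stable)
t=13 Δ0: a=0 clk=1 g=1 c=1 b=1 e=0 f=0 h=1 d=1
  Δ1: clk:1→0
  (1Δ to stable)
t=14 Δ0: a=0 clk=0 g=1 c=1 b=1 e=0 f=0 h=1 d=1
  Δ1: clk:0→1
  Δ2: d:1→0
  Δ3: g:1→0
  Δ4: e:0→1, h:1→0
  Δ5: a:0→1, f:0→1
  Δ6: a:1→0, h:0→1
  Δ7: h:1→0
  (7Δ to stable)
t=15 Δ0: a=0 clk=1 g=0 c=1 b=1 e=1 f=1 h=0 d=0
  Δ1: clk:1→0
  (1Δ to stable)
t=16 Δ0: a=0 clk=0 g=0 c=1 b=1 e=1 f=1 h=0 d=0
  Δ1: clk:0→1
  Δ2: d:0→1
  Δ3: g:0→1
  Δ4: e:1→0, h:0→1
  Δ5: a:0→1, f:1→0
  Δ6: a:1→0
  (6Δ to stable)
t=17 Δ0: a=0 clk=1 g=1 c=1 b=1 e=0 f=0 h=1 d=1
  Δ1: clk:1→0
  (1Δ to stable)
t=18 Δ0: a=0 clk=0 g=1 c=1 b=1 e=0 f=0 h=1 d=1
  Δ1: clk:0→1
  Δ2: d:1→0
  Δ3: g:1→0
  Δ4: e:0→1, h:1→0
  Δ5: a:0→1, f:0→1
  Δ6: a:1→0, h:0→1
  Δ7: h:1→0
  (7Δ to stable)
t=19 Δ0: a=0 clk=1 g=0 c=1 b=1 e=1 f=1 h=0 d=0
  Δ1: clk:1→0
  (1Δ to stable)

0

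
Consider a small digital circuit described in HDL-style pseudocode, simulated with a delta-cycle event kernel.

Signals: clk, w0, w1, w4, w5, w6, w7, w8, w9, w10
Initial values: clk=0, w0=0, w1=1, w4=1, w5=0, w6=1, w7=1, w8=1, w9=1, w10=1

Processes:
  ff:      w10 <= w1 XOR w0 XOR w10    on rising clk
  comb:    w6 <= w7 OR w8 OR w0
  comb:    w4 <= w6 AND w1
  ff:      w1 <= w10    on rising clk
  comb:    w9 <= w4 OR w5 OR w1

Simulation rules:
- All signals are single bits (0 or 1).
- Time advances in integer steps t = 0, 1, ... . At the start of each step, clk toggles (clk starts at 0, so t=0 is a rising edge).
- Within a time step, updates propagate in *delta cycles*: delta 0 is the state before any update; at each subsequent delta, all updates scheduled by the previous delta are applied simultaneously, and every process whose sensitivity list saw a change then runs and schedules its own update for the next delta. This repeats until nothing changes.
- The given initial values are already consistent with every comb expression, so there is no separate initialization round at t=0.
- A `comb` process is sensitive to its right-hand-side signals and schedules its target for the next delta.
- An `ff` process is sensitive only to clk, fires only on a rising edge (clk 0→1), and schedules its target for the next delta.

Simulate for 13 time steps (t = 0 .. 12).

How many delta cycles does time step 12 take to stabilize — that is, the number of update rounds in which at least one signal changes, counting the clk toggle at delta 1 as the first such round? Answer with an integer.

t0.Δ0 w1=1 w10=1 w4=1 w6=1 w0=0 w8=1 w5=0 w7=1 clk=0 w9=1
t0.Δ1 w1=1 w10=1 w4=1 w6=1 w0=0 w8=1 w5=0 w7=1 clk=1 w9=1
t0.Δ2 w1=1 w10=0 w4=1 w6=1 w0=0 w8=1 w5=0 w7=1 clk=1 w9=1
t1.Δ0 w1=1 w10=0 w4=1 w6=1 w0=0 w8=1 w5=0 w7=1 clk=1 w9=1
t1.Δ1 w1=1 w10=0 w4=1 w6=1 w0=0 w8=1 w5=0 w7=1 clk=0 w9=1
t2.Δ0 w1=1 w10=0 w4=1 w6=1 w0=0 w8=1 w5=0 w7=1 clk=0 w9=1
t2.Δ1 w1=1 w10=0 w4=1 w6=1 w0=0 w8=1 w5=0 w7=1 clk=1 w9=1
t2.Δ2 w1=0 w10=1 w4=1 w6=1 w0=0 w8=1 w5=0 w7=1 clk=1 w9=1
t2.Δ3 w1=0 w10=1 w4=0 w6=1 w0=0 w8=1 w5=0 w7=1 clk=1 w9=1
t2.Δ4 w1=0 w10=1 w4=0 w6=1 w0=0 w8=1 w5=0 w7=1 clk=1 w9=0
t3.Δ0 w1=0 w10=1 w4=0 w6=1 w0=0 w8=1 w5=0 w7=1 clk=1 w9=0
t3.Δ1 w1=0 w10=1 w4=0 w6=1 w0=0 w8=1 w5=0 w7=1 clk=0 w9=0
t4.Δ0 w1=0 w10=1 w4=0 w6=1 w0=0 w8=1 w5=0 w7=1 clk=0 w9=0
t4.Δ1 w1=0 w10=1 w4=0 w6=1 w0=0 w8=1 w5=0 w7=1 clk=1 w9=0
t4.Δ2 w1=1 w10=1 w4=0 w6=1 w0=0 w8=1 w5=0 w7=1 clk=1 w9=0
t4.Δ3 w1=1 w10=1 w4=1 w6=1 w0=0 w8=1 w5=0 w7=1 clk=1 w9=1
t5.Δ0 w1=1 w10=1 w4=1 w6=1 w0=0 w8=1 w5=0 w7=1 clk=1 w9=1
t5.Δ1 w1=1 w10=1 w4=1 w6=1 w0=0 w8=1 w5=0 w7=1 clk=0 w9=1
t6.Δ0 w1=1 w10=1 w4=1 w6=1 w0=0 w8=1 w5=0 w7=1 clk=0 w9=1
t6.Δ1 w1=1 w10=1 w4=1 w6=1 w0=0 w8=1 w5=0 w7=1 clk=1 w9=1
t6.Δ2 w1=1 w10=0 w4=1 w6=1 w0=0 w8=1 w5=0 w7=1 clk=1 w9=1
t7.Δ0 w1=1 w10=0 w4=1 w6=1 w0=0 w8=1 w5=0 w7=1 clk=1 w9=1
t7.Δ1 w1=1 w10=0 w4=1 w6=1 w0=0 w8=1 w5=0 w7=1 clk=0 w9=1
t8.Δ0 w1=1 w10=0 w4=1 w6=1 w0=0 w8=1 w5=0 w7=1 clk=0 w9=1
t8.Δ1 w1=1 w10=0 w4=1 w6=1 w0=0 w8=1 w5=0 w7=1 clk=1 w9=1
t8.Δ2 w1=0 w10=1 w4=1 w6=1 w0=0 w8=1 w5=0 w7=1 clk=1 w9=1
t8.Δ3 w1=0 w10=1 w4=0 w6=1 w0=0 w8=1 w5=0 w7=1 clk=1 w9=1
t8.Δ4 w1=0 w10=1 w4=0 w6=1 w0=0 w8=1 w5=0 w7=1 clk=1 w9=0
t9.Δ0 w1=0 w10=1 w4=0 w6=1 w0=0 w8=1 w5=0 w7=1 clk=1 w9=0
t9.Δ1 w1=0 w10=1 w4=0 w6=1 w0=0 w8=1 w5=0 w7=1 clk=0 w9=0
t10.Δ0 w1=0 w10=1 w4=0 w6=1 w0=0 w8=1 w5=0 w7=1 clk=0 w9=0
t10.Δ1 w1=0 w10=1 w4=0 w6=1 w0=0 w8=1 w5=0 w7=1 clk=1 w9=0
t10.Δ2 w1=1 w10=1 w4=0 w6=1 w0=0 w8=1 w5=0 w7=1 clk=1 w9=0
t10.Δ3 w1=1 w10=1 w4=1 w6=1 w0=0 w8=1 w5=0 w7=1 clk=1 w9=1
t11.Δ0 w1=1 w10=1 w4=1 w6=1 w0=0 w8=1 w5=0 w7=1 clk=1 w9=1
t11.Δ1 w1=1 w10=1 w4=1 w6=1 w0=0 w8=1 w5=0 w7=1 clk=0 w9=1
t12.Δ0 w1=1 w10=1 w4=1 w6=1 w0=0 w8=1 w5=0 w7=1 clk=0 w9=1
t12.Δ1 w1=1 w10=1 w4=1 w6=1 w0=0 w8=1 w5=0 w7=1 clk=1 w9=1
t12.Δ2 w1=1 w10=0 w4=1 w6=1 w0=0 w8=1 w5=0 w7=1 clk=1 w9=1

2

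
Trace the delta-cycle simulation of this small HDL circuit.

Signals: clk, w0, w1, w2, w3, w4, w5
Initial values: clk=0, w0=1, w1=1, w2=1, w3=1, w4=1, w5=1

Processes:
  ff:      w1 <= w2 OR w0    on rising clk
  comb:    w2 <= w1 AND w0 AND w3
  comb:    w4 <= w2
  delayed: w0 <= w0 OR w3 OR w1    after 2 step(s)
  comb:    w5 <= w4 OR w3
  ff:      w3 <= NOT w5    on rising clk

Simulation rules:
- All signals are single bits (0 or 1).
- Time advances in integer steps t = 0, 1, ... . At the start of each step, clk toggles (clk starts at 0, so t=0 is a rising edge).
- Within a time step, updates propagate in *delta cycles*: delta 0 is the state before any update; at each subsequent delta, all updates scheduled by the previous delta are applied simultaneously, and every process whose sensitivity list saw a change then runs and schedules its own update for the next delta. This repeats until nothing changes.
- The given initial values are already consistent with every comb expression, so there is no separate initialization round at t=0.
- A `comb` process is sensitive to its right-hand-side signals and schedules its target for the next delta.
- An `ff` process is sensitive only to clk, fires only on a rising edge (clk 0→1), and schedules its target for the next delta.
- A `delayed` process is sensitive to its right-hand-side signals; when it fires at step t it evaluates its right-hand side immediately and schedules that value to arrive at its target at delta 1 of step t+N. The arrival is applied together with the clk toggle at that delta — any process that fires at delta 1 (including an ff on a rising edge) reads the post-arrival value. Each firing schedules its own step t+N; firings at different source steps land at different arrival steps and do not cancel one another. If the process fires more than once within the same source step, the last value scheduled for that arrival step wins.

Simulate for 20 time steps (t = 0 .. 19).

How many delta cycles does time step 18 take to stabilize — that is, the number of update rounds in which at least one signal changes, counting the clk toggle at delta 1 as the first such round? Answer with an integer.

t=0 Δ0: w5=1 w1=1 w4=1 w0=1 clk=0 w2=1 w3=1
  Δ1: clk:0→1
  Δ2: w3:1→0
  Δ3: w2:1→0
  Δ4: w4:1→0
  Δ5: w5:1→0
  (5Δ to stable)
t=1 Δ0: w5=0 w1=1 w4=0 w0=1 clk=1 w2=0 w3=0
  Δ1: clk:1→0
  (1Δ to stable)
t=2 Δ0: w5=0 w1=1 w4=0 w0=1 clk=0 w2=0 w3=0
  Δ1: clk:0→1
  Δ2: w3:0→1
  Δ3: w5:0→1, w2:0→1
  Δ4: w4:0→1
  (4Δ to stable)
t=3 Δ0: w5=1 w1=1 w4=1 w0=1 clk=1 w2=1 w3=1
  Δ1: clk:1→0
  (1Δ to stable)
t=4 Δ0: w5=1 w1=1 w4=1 w0=1 clk=0 w2=1 w3=1
  Δ1: clk:0→1
  Δ2: w3:1→0
  Δ3: w2:1→0
  Δ4: w4:1→0
  Δ5: w5:1→0
  (5Δ to stable)
t=5 Δ0: w5=0 w1=1 w4=0 w0=1 clk=1 w2=0 w3=0
  Δ1: clk:1→0
  (1Δ to stable)
t=6 Δ0: w5=0 w1=1 w4=0 w0=1 clk=0 w2=0 w3=0
  Δ1: clk:0→1
  Δ2: w3:0→1
  Δ3: w5:0→1, w2:0→1
  Δ4: w4:0→1
  (4Δ to stable)
t=7 Δ0: w5=1 w1=1 w4=1 w0=1 clk=1 w2=1 w3=1
  Δ1: clk:1→0
  (1Δ to stable)
t=8 Δ0: w5=1 w1=1 w4=1 w0=1 clk=0 w2=1 w3=1
  Δ1: clk:0→1
  Δ2: w3:1→0
  Δ3: w2:1→0
  Δ4: w4:1→0
  Δ5: w5:1→0
  (5Δ to stable)
t=9 Δ0: w5=0 w1=1 w4=0 w0=1 clk=1 w2=0 w3=0
  Δ1: clk:1→0
  (1Δ to stable)
t=10 Δ0: w5=0 w1=1 w4=0 w0=1 clk=0 w2=0 w3=0
  Δ1: clk:0→1
  Δ2: w3:0→1
  Δ3: w5:0→1, w2:0→1
  Δ4: w4:0→1
  (4Δ to stable)
t=11 Δ0: w5=1 w1=1 w4=1 w0=1 clk=1 w2=1 w3=1
  Δ1: clk:1→0
  (1Δ to stable)
t=12 Δ0: w5=1 w1=1 w4=1 w0=1 clk=0 w2=1 w3=1
  Δ1: clk:0→1
  Δ2: w3:1→0
  Δ3: w2:1→0
  Δ4: w4:1→0
  Δ5: w5:1→0
  (5Δ to stable)
t=13 Δ0: w5=0 w1=1 w4=0 w0=1 clk=1 w2=0 w3=0
  Δ1: clk:1→0
  (1Δ to stable)
t=14 Δ0: w5=0 w1=1 w4=0 w0=1 clk=0 w2=0 w3=0
  Δ1: clk:0→1
  Δ2: w3:0→1
  Δ3: w5:0→1, w2:0→1
  Δ4: w4:0→1
  (4Δ to stable)
t=15 Δ0: w5=1 w1=1 w4=1 w0=1 clk=1 w2=1 w3=1
  Δ1: clk:1→0
  (1Δ to stable)
t=16 Δ0: w5=1 w1=1 w4=1 w0=1 clk=0 w2=1 w3=1
  Δ1: clk:0→1
  Δ2: w3:1→0
  Δ3: w2:1→0
  Δ4: w4:1→0
  Δ5: w5:1→0
  (5Δ to stable)
t=17 Δ0: w5=0 w1=1 w4=0 w0=1 clk=1 w2=0 w3=0
  Δ1: clk:1→0
  (1Δ to stable)
t=18 Δ0: w5=0 w1=1 w4=0 w0=1 clk=0 w2=0 w3=0
  Δ1: clk:0→1
  Δ2: w3:0→1
  Δ3: w5:0→1, w2:0→1
  Δ4: w4:0→1
  (4Δ to stable)
t=19 Δ0: w5=1 w1=1 w4=1 w0=1 clk=1 w2=1 w3=1
  Δ1: clk:1→0
  (1Δ to stable)

4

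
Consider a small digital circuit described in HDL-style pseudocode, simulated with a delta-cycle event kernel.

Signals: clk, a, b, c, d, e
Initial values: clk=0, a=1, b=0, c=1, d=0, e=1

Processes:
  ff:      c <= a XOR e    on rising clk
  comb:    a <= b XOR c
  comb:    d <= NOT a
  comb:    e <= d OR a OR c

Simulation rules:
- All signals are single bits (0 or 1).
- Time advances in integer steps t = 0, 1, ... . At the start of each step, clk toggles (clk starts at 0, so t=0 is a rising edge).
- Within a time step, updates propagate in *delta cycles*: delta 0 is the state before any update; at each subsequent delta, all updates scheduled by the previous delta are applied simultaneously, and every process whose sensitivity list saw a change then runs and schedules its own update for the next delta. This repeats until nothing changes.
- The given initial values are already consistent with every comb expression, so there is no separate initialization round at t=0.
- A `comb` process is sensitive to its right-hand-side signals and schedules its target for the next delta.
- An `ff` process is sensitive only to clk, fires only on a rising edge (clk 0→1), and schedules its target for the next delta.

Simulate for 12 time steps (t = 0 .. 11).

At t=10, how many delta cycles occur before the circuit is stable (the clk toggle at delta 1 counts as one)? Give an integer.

t0.Δ0 c=1 e=1 a=1 clk=0 b=0 d=0
t0.Δ1 c=1 e=1 a=1 clk=1 b=0 d=0
t0.Δ2 c=0 e=1 a=1 clk=1 b=0 d=0
t0.Δ3 c=0 e=1 a=0 clk=1 b=0 d=0
t0.Δ4 c=0 e=0 a=0 clk=1 b=0 d=1
t0.Δ5 c=0 e=1 a=0 clk=1 b=0 d=1
t1.Δ0 c=0 e=1 a=0 clk=1 b=0 d=1
t1.Δ1 c=0 e=1 a=0 clk=0 b=0 d=1
t2.Δ0 c=0 e=1 a=0 clk=0 b=0 d=1
t2.Δ1 c=0 e=1 a=0 clk=1 b=0 d=1
t2.Δ2 c=1 e=1 a=0 clk=1 b=0 d=1
t2.Δ3 c=1 e=1 a=1 clk=1 b=0 d=1
t2.Δ4 c=1 e=1 a=1 clk=1 b=0 d=0
t3.Δ0 c=1 e=1 a=1 clk=1 b=0 d=0
t3.Δ1 c=1 e=1 a=1 clk=0 b=0 d=0
t4.Δ0 c=1 e=1 a=1 clk=0 b=0 d=0
t4.Δ1 c=1 e=1 a=1 clk=1 b=0 d=0
t4.Δ2 c=0 e=1 a=1 clk=1 b=0 d=0
t4.Δ3 c=0 e=1 a=0 clk=1 b=0 d=0
t4.Δ4 c=0 e=0 a=0 clk=1 b=0 d=1
t4.Δ5 c=0 e=1 a=0 clk=1 b=0 d=1
t5.Δ0 c=0 e=1 a=0 clk=1 b=0 d=1
t5.Δ1 c=0 e=1 a=0 clk=0 b=0 d=1
t6.Δ0 c=0 e=1 a=0 clk=0 b=0 d=1
t6.Δ1 c=0 e=1 a=0 clk=1 b=0 d=1
t6.Δ2 c=1 e=1 a=0 clk=1 b=0 d=1
t6.Δ3 c=1 e=1 a=1 clk=1 b=0 d=1
t6.Δ4 c=1 e=1 a=1 clk=1 b=0 d=0
t7.Δ0 c=1 e=1 a=1 clk=1 b=0 d=0
t7.Δ1 c=1 e=1 a=1 clk=0 b=0 d=0
t8.Δ0 c=1 e=1 a=1 clk=0 b=0 d=0
t8.Δ1 c=1 e=1 a=1 clk=1 b=0 d=0
t8.Δ2 c=0 e=1 a=1 clk=1 b=0 d=0
t8.Δ3 c=0 e=1 a=0 clk=1 b=0 d=0
t8.Δ4 c=0 e=0 a=0 clk=1 b=0 d=1
t8.Δ5 c=0 e=1 a=0 clk=1 b=0 d=1
t9.Δ0 c=0 e=1 a=0 clk=1 b=0 d=1
t9.Δ1 c=0 e=1 a=0 clk=0 b=0 d=1
t10.Δ0 c=0 e=1 a=0 clk=0 b=0 d=1
t10.Δ1 c=0 e=1 a=0 clk=1 b=0 d=1
t10.Δ2 c=1 e=1 a=0 clk=1 b=0 d=1
t10.Δ3 c=1 e=1 a=1 clk=1 b=0 d=1
t10.Δ4 c=1 e=1 a=1 clk=1 b=0 d=0
t11.Δ0 c=1 e=1 a=1 clk=1 b=0 d=0
t11.Δ1 c=1 e=1 a=1 clk=0 b=0 d=0

4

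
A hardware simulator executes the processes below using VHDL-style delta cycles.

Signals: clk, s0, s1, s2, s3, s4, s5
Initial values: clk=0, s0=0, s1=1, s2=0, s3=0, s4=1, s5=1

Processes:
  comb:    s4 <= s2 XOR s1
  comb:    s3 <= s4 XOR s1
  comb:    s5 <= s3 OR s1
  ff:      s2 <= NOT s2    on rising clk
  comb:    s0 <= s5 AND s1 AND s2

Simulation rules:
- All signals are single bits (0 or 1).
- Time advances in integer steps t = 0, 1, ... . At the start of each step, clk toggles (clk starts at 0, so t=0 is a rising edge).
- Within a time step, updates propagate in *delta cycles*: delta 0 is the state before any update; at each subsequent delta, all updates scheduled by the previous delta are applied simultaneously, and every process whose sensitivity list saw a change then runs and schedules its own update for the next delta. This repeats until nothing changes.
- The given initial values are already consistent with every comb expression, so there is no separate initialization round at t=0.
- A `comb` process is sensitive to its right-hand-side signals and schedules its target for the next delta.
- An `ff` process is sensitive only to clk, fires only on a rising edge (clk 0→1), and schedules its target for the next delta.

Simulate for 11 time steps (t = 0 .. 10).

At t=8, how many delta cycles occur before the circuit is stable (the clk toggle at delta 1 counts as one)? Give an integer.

4

t=0 Δ0: s4=1 s1=1 s0=0 s2=0 s3=0 s5=1 clk=0
  Δ1: clk:0→1
  Δ2: s2:0→1
  Δ3: s4:1→0, s0:0→1
  Δ4: s3:0→1
  (4Δ to stable)
t=1 Δ0: s4=0 s1=1 s0=1 s2=1 s3=1 s5=1 clk=1
  Δ1: clk:1→0
  (1Δ to stable)
t=2 Δ0: s4=0 s1=1 s0=1 s2=1 s3=1 s5=1 clk=0
  Δ1: clk:0→1
  Δ2: s2:1→0
  Δ3: s4:0→1, s0:1→0
  Δ4: s3:1→0
  (4Δ to stable)
t=3 Δ0: s4=1 s1=1 s0=0 s2=0 s3=0 s5=1 clk=1
  Δ1: clk:1→0
  (1Δ to stable)
t=4 Δ0: s4=1 s1=1 s0=0 s2=0 s3=0 s5=1 clk=0
  Δ1: clk:0→1
  Δ2: s2:0→1
  Δ3: s4:1→0, s0:0→1
  Δ4: s3:0→1
  (4Δ to stable)
t=5 Δ0: s4=0 s1=1 s0=1 s2=1 s3=1 s5=1 clk=1
  Δ1: clk:1→0
  (1Δ to stable)
t=6 Δ0: s4=0 s1=1 s0=1 s2=1 s3=1 s5=1 clk=0
  Δ1: clk:0→1
  Δ2: s2:1→0
  Δ3: s4:0→1, s0:1→0
  Δ4: s3:1→0
  (4Δ to stable)
t=7 Δ0: s4=1 s1=1 s0=0 s2=0 s3=0 s5=1 clk=1
  Δ1: clk:1→0
  (1Δ to stable)
t=8 Δ0: s4=1 s1=1 s0=0 s2=0 s3=0 s5=1 clk=0
  Δ1: clk:0→1
  Δ2: s2:0→1
  Δ3: s4:1→0, s0:0→1
  Δ4: s3:0→1
  (4Δ to stable)
t=9 Δ0: s4=0 s1=1 s0=1 s2=1 s3=1 s5=1 clk=1
  Δ1: clk:1→0
  (1Δ to stable)
t=10 Δ0: s4=0 s1=1 s0=1 s2=1 s3=1 s5=1 clk=0
  Δ1: clk:0→1
  Δ2: s2:1→0
  Δ3: s4:0→1, s0:1→0
  Δ4: s3:1→0
  (4Δ to stable)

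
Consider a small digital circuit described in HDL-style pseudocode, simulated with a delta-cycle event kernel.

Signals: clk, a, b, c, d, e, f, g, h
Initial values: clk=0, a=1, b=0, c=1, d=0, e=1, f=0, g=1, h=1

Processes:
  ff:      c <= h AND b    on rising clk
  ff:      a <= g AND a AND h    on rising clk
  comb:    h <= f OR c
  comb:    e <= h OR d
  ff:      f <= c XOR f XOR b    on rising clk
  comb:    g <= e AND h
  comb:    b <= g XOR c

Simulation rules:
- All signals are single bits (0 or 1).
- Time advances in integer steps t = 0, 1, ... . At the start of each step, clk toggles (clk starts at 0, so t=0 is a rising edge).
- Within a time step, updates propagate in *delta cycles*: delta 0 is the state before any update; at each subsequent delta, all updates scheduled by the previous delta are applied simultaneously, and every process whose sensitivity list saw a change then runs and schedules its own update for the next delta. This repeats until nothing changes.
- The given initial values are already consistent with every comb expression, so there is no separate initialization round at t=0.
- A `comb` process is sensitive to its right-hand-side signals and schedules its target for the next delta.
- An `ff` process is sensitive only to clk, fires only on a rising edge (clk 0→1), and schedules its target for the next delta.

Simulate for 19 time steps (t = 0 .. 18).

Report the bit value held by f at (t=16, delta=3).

[bits: f,h,clk,b,g,d,a,c,e]
t=0: Δ0=010010111 Δ1=011010111 Δ2=111010101 Δ3=111110101 | 3Δ
t=1: Δ0=111110101 Δ1=110110101 | 1Δ
t=2: Δ0=110110101 Δ1=111110101 Δ2=011110111 Δ3=011010111 | 3Δ
t=3: Δ0=011010111 Δ1=010010111 | 1Δ
t=4: Δ0=010010111 Δ1=011010111 Δ2=111010101 Δ3=111110101 | 3Δ
t=5: Δ0=111110101 Δ1=110110101 | 1Δ
t=6: Δ0=110110101 Δ1=111110101 Δ2=011110111 Δ3=011010111 | 3Δ
t=7: Δ0=011010111 Δ1=010010111 | 1Δ
t=8: Δ0=010010111 Δ1=011010111 Δ2=111010101 Δ3=111110101 | 3Δ
t=9: Δ0=111110101 Δ1=110110101 | 1Δ
t=10: Δ0=110110101 Δ1=111110101 Δ2=011110111 Δ3=011010111 | 3Δ
t=11: Δ0=011010111 Δ1=010010111 | 1Δ
t=12: Δ0=010010111 Δ1=011010111 Δ2=111010101 Δ3=111110101 | 3Δ
t=13: Δ0=111110101 Δ1=110110101 | 1Δ
t=14: Δ0=110110101 Δ1=111110101 Δ2=011110111 Δ3=011010111 | 3Δ
t=15: Δ0=011010111 Δ1=010010111 | 1Δ
t=16: Δ0=010010111 Δ1=011010111 Δ2=111010101 Δ3=111110101 | 3Δ
t=17: Δ0=111110101 Δ1=110110101 | 1Δ
t=18: Δ0=110110101 Δ1=111110101 Δ2=011110111 Δ3=011010111 | 3Δ

1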